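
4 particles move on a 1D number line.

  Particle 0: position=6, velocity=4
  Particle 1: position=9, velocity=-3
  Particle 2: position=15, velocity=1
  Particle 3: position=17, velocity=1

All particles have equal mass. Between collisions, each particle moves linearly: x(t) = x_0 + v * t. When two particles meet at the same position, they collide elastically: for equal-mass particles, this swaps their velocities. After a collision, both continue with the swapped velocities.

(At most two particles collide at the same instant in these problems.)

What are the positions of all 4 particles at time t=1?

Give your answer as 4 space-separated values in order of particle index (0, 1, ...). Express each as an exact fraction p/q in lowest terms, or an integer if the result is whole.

Collision at t=3/7: particles 0 and 1 swap velocities; positions: p0=54/7 p1=54/7 p2=108/7 p3=122/7; velocities now: v0=-3 v1=4 v2=1 v3=1
Advance to t=1 (no further collisions before then); velocities: v0=-3 v1=4 v2=1 v3=1; positions = 6 10 16 18

Answer: 6 10 16 18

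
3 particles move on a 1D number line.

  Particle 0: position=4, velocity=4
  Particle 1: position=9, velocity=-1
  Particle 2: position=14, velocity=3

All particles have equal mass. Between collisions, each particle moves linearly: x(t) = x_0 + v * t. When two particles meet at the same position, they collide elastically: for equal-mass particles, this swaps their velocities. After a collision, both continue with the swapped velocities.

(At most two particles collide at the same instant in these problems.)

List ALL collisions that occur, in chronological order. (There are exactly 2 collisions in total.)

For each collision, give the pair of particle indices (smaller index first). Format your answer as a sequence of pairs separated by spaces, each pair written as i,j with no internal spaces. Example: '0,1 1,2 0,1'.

Answer: 0,1 1,2

Derivation:
Collision at t=1: particles 0 and 1 swap velocities; positions: p0=8 p1=8 p2=17; velocities now: v0=-1 v1=4 v2=3
Collision at t=10: particles 1 and 2 swap velocities; positions: p0=-1 p1=44 p2=44; velocities now: v0=-1 v1=3 v2=4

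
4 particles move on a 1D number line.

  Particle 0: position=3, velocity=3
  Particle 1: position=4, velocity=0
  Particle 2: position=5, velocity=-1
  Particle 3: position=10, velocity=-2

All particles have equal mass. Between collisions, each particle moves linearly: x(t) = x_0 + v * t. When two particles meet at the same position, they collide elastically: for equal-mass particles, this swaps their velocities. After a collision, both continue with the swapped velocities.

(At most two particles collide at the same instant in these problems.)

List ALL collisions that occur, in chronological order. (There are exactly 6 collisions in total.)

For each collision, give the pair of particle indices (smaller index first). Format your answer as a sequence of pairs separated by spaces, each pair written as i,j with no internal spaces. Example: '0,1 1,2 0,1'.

Answer: 0,1 1,2 0,1 2,3 1,2 0,1

Derivation:
Collision at t=1/3: particles 0 and 1 swap velocities; positions: p0=4 p1=4 p2=14/3 p3=28/3; velocities now: v0=0 v1=3 v2=-1 v3=-2
Collision at t=1/2: particles 1 and 2 swap velocities; positions: p0=4 p1=9/2 p2=9/2 p3=9; velocities now: v0=0 v1=-1 v2=3 v3=-2
Collision at t=1: particles 0 and 1 swap velocities; positions: p0=4 p1=4 p2=6 p3=8; velocities now: v0=-1 v1=0 v2=3 v3=-2
Collision at t=7/5: particles 2 and 3 swap velocities; positions: p0=18/5 p1=4 p2=36/5 p3=36/5; velocities now: v0=-1 v1=0 v2=-2 v3=3
Collision at t=3: particles 1 and 2 swap velocities; positions: p0=2 p1=4 p2=4 p3=12; velocities now: v0=-1 v1=-2 v2=0 v3=3
Collision at t=5: particles 0 and 1 swap velocities; positions: p0=0 p1=0 p2=4 p3=18; velocities now: v0=-2 v1=-1 v2=0 v3=3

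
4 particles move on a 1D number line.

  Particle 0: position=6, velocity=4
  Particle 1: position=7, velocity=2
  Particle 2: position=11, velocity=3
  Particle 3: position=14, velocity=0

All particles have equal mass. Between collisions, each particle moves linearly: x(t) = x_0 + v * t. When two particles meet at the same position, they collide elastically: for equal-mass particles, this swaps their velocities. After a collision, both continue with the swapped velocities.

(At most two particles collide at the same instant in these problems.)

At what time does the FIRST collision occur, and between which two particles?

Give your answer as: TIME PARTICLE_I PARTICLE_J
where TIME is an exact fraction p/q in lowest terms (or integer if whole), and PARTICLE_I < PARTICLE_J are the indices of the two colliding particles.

Pair (0,1): pos 6,7 vel 4,2 -> gap=1, closing at 2/unit, collide at t=1/2
Pair (1,2): pos 7,11 vel 2,3 -> not approaching (rel speed -1 <= 0)
Pair (2,3): pos 11,14 vel 3,0 -> gap=3, closing at 3/unit, collide at t=1
Earliest collision: t=1/2 between 0 and 1

Answer: 1/2 0 1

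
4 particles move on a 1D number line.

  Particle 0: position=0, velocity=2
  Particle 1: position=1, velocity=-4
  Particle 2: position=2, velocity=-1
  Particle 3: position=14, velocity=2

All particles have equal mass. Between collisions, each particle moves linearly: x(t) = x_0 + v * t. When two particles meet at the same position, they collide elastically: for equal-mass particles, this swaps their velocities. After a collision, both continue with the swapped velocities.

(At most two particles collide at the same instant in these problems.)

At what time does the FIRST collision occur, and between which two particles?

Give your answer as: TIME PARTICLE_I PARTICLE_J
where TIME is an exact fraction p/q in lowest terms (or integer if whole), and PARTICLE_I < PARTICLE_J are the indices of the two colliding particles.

Answer: 1/6 0 1

Derivation:
Pair (0,1): pos 0,1 vel 2,-4 -> gap=1, closing at 6/unit, collide at t=1/6
Pair (1,2): pos 1,2 vel -4,-1 -> not approaching (rel speed -3 <= 0)
Pair (2,3): pos 2,14 vel -1,2 -> not approaching (rel speed -3 <= 0)
Earliest collision: t=1/6 between 0 and 1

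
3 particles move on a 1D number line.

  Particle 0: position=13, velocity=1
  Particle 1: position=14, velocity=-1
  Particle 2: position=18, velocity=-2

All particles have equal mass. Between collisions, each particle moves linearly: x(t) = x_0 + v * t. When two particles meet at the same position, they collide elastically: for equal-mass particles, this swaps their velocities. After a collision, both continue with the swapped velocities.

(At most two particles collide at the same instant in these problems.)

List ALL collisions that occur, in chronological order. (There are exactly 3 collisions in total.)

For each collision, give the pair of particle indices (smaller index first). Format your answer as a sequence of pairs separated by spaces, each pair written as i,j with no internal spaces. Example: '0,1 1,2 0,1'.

Collision at t=1/2: particles 0 and 1 swap velocities; positions: p0=27/2 p1=27/2 p2=17; velocities now: v0=-1 v1=1 v2=-2
Collision at t=5/3: particles 1 and 2 swap velocities; positions: p0=37/3 p1=44/3 p2=44/3; velocities now: v0=-1 v1=-2 v2=1
Collision at t=4: particles 0 and 1 swap velocities; positions: p0=10 p1=10 p2=17; velocities now: v0=-2 v1=-1 v2=1

Answer: 0,1 1,2 0,1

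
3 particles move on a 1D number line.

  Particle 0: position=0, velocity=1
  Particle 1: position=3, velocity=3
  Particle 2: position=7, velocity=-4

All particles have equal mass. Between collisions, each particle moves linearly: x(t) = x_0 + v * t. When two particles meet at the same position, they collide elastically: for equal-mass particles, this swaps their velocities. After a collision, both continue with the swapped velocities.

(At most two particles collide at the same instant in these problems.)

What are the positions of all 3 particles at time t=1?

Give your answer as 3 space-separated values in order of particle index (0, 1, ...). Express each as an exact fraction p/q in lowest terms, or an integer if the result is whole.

Answer: 1 3 6

Derivation:
Collision at t=4/7: particles 1 and 2 swap velocities; positions: p0=4/7 p1=33/7 p2=33/7; velocities now: v0=1 v1=-4 v2=3
Advance to t=1 (no further collisions before then); velocities: v0=1 v1=-4 v2=3; positions = 1 3 6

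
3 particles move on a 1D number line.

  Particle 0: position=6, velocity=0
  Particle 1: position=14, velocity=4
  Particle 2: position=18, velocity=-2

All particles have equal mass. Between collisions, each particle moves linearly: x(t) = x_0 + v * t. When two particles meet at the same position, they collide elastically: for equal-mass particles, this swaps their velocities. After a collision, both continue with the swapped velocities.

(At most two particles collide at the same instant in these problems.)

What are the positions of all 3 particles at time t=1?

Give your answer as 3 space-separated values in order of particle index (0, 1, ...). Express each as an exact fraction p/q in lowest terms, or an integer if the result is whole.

Collision at t=2/3: particles 1 and 2 swap velocities; positions: p0=6 p1=50/3 p2=50/3; velocities now: v0=0 v1=-2 v2=4
Advance to t=1 (no further collisions before then); velocities: v0=0 v1=-2 v2=4; positions = 6 16 18

Answer: 6 16 18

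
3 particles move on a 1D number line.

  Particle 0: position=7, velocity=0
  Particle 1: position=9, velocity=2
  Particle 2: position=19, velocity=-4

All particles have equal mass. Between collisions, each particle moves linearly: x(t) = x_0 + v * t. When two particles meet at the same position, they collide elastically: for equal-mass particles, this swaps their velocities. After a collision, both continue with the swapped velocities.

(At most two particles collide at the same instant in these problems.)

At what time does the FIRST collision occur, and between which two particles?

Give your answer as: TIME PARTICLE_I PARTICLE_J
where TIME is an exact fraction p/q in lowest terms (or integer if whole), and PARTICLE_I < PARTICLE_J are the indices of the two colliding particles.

Answer: 5/3 1 2

Derivation:
Pair (0,1): pos 7,9 vel 0,2 -> not approaching (rel speed -2 <= 0)
Pair (1,2): pos 9,19 vel 2,-4 -> gap=10, closing at 6/unit, collide at t=5/3
Earliest collision: t=5/3 between 1 and 2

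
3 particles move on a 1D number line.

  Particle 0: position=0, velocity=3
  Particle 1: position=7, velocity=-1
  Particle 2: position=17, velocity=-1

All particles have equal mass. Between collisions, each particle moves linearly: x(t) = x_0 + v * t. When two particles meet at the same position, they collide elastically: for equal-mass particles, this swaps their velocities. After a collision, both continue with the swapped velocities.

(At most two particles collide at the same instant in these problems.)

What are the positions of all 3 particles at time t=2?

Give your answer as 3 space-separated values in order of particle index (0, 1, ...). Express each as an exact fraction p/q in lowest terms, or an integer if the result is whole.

Collision at t=7/4: particles 0 and 1 swap velocities; positions: p0=21/4 p1=21/4 p2=61/4; velocities now: v0=-1 v1=3 v2=-1
Advance to t=2 (no further collisions before then); velocities: v0=-1 v1=3 v2=-1; positions = 5 6 15

Answer: 5 6 15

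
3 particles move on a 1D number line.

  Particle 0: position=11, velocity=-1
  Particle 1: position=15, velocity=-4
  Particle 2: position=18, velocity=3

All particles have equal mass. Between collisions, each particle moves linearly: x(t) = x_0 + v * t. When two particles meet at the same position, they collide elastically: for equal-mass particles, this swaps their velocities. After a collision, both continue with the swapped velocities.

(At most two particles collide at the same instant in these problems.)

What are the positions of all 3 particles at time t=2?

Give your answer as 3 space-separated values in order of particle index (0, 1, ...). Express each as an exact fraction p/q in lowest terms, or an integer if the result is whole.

Collision at t=4/3: particles 0 and 1 swap velocities; positions: p0=29/3 p1=29/3 p2=22; velocities now: v0=-4 v1=-1 v2=3
Advance to t=2 (no further collisions before then); velocities: v0=-4 v1=-1 v2=3; positions = 7 9 24

Answer: 7 9 24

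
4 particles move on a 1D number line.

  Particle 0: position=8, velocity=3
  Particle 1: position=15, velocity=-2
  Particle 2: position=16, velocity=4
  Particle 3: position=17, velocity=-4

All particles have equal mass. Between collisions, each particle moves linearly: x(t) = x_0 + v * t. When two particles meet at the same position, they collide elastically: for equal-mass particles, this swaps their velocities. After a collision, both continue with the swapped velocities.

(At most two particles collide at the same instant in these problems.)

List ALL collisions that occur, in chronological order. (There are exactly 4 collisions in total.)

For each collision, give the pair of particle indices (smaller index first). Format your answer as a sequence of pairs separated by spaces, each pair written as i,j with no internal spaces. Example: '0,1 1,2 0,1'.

Answer: 2,3 1,2 0,1 1,2

Derivation:
Collision at t=1/8: particles 2 and 3 swap velocities; positions: p0=67/8 p1=59/4 p2=33/2 p3=33/2; velocities now: v0=3 v1=-2 v2=-4 v3=4
Collision at t=1: particles 1 and 2 swap velocities; positions: p0=11 p1=13 p2=13 p3=20; velocities now: v0=3 v1=-4 v2=-2 v3=4
Collision at t=9/7: particles 0 and 1 swap velocities; positions: p0=83/7 p1=83/7 p2=87/7 p3=148/7; velocities now: v0=-4 v1=3 v2=-2 v3=4
Collision at t=7/5: particles 1 and 2 swap velocities; positions: p0=57/5 p1=61/5 p2=61/5 p3=108/5; velocities now: v0=-4 v1=-2 v2=3 v3=4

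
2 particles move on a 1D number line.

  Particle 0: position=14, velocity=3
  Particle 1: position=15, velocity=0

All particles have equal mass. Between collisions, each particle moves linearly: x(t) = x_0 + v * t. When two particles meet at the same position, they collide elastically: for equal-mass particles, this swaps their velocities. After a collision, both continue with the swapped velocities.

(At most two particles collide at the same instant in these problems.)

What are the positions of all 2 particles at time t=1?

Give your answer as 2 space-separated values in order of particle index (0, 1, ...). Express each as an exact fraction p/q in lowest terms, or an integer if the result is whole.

Answer: 15 17

Derivation:
Collision at t=1/3: particles 0 and 1 swap velocities; positions: p0=15 p1=15; velocities now: v0=0 v1=3
Advance to t=1 (no further collisions before then); velocities: v0=0 v1=3; positions = 15 17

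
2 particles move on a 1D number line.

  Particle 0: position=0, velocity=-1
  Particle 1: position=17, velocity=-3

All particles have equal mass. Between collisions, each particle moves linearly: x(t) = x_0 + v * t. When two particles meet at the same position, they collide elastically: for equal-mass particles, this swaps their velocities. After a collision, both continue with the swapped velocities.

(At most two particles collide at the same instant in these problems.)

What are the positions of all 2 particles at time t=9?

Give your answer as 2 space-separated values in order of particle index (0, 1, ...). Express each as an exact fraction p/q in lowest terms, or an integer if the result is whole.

Collision at t=17/2: particles 0 and 1 swap velocities; positions: p0=-17/2 p1=-17/2; velocities now: v0=-3 v1=-1
Advance to t=9 (no further collisions before then); velocities: v0=-3 v1=-1; positions = -10 -9

Answer: -10 -9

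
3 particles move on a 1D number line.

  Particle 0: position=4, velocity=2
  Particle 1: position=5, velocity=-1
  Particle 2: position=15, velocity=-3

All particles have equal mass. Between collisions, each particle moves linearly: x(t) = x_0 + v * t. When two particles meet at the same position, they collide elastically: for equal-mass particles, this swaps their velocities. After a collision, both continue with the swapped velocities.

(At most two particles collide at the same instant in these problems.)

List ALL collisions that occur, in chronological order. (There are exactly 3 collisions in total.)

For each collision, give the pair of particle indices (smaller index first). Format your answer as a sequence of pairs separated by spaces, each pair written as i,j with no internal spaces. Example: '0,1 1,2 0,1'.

Collision at t=1/3: particles 0 and 1 swap velocities; positions: p0=14/3 p1=14/3 p2=14; velocities now: v0=-1 v1=2 v2=-3
Collision at t=11/5: particles 1 and 2 swap velocities; positions: p0=14/5 p1=42/5 p2=42/5; velocities now: v0=-1 v1=-3 v2=2
Collision at t=5: particles 0 and 1 swap velocities; positions: p0=0 p1=0 p2=14; velocities now: v0=-3 v1=-1 v2=2

Answer: 0,1 1,2 0,1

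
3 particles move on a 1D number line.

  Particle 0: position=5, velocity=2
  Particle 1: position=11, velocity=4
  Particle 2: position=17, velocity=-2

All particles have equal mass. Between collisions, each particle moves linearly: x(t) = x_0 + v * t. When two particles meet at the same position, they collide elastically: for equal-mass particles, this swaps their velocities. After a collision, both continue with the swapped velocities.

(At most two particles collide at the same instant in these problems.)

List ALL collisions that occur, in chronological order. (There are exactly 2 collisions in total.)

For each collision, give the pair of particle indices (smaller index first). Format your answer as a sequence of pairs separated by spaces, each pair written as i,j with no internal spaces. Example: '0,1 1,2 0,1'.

Collision at t=1: particles 1 and 2 swap velocities; positions: p0=7 p1=15 p2=15; velocities now: v0=2 v1=-2 v2=4
Collision at t=3: particles 0 and 1 swap velocities; positions: p0=11 p1=11 p2=23; velocities now: v0=-2 v1=2 v2=4

Answer: 1,2 0,1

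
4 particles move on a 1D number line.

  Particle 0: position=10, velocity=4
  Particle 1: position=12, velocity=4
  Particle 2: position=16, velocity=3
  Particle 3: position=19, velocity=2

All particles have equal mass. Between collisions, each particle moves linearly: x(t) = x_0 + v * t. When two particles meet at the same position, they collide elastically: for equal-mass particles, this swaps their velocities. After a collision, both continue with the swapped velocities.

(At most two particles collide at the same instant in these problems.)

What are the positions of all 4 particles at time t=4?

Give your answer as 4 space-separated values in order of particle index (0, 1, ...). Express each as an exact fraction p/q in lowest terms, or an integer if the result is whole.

Collision at t=3: particles 2 and 3 swap velocities; positions: p0=22 p1=24 p2=25 p3=25; velocities now: v0=4 v1=4 v2=2 v3=3
Collision at t=7/2: particles 1 and 2 swap velocities; positions: p0=24 p1=26 p2=26 p3=53/2; velocities now: v0=4 v1=2 v2=4 v3=3
Collision at t=4: particles 2 and 3 swap velocities; positions: p0=26 p1=27 p2=28 p3=28; velocities now: v0=4 v1=2 v2=3 v3=4
Advance to t=4 (no further collisions before then); velocities: v0=4 v1=2 v2=3 v3=4; positions = 26 27 28 28

Answer: 26 27 28 28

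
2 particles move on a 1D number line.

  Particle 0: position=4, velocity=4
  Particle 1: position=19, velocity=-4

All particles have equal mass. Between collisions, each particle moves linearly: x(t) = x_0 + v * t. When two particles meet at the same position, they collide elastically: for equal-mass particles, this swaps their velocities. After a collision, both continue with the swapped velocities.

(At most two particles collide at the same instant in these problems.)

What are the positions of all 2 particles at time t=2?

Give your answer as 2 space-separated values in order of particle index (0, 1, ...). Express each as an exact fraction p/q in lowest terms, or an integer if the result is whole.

Collision at t=15/8: particles 0 and 1 swap velocities; positions: p0=23/2 p1=23/2; velocities now: v0=-4 v1=4
Advance to t=2 (no further collisions before then); velocities: v0=-4 v1=4; positions = 11 12

Answer: 11 12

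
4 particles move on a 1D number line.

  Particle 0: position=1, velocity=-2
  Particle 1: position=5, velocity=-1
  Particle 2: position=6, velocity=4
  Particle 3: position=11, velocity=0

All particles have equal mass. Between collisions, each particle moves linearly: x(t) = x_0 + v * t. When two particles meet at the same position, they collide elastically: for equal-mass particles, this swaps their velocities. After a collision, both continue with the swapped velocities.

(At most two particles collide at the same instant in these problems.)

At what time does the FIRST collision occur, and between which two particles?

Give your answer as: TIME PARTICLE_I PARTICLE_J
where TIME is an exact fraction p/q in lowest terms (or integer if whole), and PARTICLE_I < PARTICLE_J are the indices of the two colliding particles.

Pair (0,1): pos 1,5 vel -2,-1 -> not approaching (rel speed -1 <= 0)
Pair (1,2): pos 5,6 vel -1,4 -> not approaching (rel speed -5 <= 0)
Pair (2,3): pos 6,11 vel 4,0 -> gap=5, closing at 4/unit, collide at t=5/4
Earliest collision: t=5/4 between 2 and 3

Answer: 5/4 2 3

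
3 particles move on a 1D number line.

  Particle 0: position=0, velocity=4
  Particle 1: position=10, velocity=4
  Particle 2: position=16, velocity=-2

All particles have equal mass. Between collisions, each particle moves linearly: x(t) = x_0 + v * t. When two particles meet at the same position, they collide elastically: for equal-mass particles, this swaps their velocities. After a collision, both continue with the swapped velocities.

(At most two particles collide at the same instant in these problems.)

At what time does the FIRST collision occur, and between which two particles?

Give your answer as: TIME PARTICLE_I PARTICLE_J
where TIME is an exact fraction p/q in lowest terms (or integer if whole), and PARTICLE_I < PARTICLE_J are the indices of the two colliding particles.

Answer: 1 1 2

Derivation:
Pair (0,1): pos 0,10 vel 4,4 -> not approaching (rel speed 0 <= 0)
Pair (1,2): pos 10,16 vel 4,-2 -> gap=6, closing at 6/unit, collide at t=1
Earliest collision: t=1 between 1 and 2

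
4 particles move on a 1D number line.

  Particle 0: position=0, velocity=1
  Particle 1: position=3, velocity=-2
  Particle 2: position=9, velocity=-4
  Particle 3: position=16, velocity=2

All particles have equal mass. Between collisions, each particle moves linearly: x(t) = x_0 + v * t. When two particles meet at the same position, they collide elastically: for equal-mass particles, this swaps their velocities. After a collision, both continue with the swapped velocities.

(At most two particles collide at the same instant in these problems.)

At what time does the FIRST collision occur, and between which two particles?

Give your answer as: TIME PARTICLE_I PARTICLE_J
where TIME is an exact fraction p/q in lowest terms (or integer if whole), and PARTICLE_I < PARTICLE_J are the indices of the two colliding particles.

Answer: 1 0 1

Derivation:
Pair (0,1): pos 0,3 vel 1,-2 -> gap=3, closing at 3/unit, collide at t=1
Pair (1,2): pos 3,9 vel -2,-4 -> gap=6, closing at 2/unit, collide at t=3
Pair (2,3): pos 9,16 vel -4,2 -> not approaching (rel speed -6 <= 0)
Earliest collision: t=1 between 0 and 1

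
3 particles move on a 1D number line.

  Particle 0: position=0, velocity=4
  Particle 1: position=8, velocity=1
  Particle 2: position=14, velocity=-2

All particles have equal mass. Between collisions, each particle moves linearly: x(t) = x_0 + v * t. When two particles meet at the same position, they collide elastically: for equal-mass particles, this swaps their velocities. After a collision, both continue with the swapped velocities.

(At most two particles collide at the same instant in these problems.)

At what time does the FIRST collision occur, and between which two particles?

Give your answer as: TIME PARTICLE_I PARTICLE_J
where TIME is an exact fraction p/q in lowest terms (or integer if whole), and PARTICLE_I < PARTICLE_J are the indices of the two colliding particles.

Pair (0,1): pos 0,8 vel 4,1 -> gap=8, closing at 3/unit, collide at t=8/3
Pair (1,2): pos 8,14 vel 1,-2 -> gap=6, closing at 3/unit, collide at t=2
Earliest collision: t=2 between 1 and 2

Answer: 2 1 2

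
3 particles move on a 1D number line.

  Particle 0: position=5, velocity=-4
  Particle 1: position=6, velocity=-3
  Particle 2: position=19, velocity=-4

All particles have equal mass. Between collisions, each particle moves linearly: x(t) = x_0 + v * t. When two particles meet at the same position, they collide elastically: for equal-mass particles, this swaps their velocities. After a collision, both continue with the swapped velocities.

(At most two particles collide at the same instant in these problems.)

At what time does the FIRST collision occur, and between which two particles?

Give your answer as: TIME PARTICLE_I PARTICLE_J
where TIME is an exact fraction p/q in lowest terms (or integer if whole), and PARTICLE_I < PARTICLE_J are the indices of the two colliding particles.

Pair (0,1): pos 5,6 vel -4,-3 -> not approaching (rel speed -1 <= 0)
Pair (1,2): pos 6,19 vel -3,-4 -> gap=13, closing at 1/unit, collide at t=13
Earliest collision: t=13 between 1 and 2

Answer: 13 1 2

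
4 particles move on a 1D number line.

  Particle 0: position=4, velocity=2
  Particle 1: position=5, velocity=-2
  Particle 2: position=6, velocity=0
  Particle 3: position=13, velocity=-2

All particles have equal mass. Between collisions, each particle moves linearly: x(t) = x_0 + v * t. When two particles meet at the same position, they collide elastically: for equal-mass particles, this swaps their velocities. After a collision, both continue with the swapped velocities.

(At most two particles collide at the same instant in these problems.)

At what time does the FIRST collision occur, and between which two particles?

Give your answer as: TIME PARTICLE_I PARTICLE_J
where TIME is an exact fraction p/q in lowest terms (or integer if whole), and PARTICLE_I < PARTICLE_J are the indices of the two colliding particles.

Pair (0,1): pos 4,5 vel 2,-2 -> gap=1, closing at 4/unit, collide at t=1/4
Pair (1,2): pos 5,6 vel -2,0 -> not approaching (rel speed -2 <= 0)
Pair (2,3): pos 6,13 vel 0,-2 -> gap=7, closing at 2/unit, collide at t=7/2
Earliest collision: t=1/4 between 0 and 1

Answer: 1/4 0 1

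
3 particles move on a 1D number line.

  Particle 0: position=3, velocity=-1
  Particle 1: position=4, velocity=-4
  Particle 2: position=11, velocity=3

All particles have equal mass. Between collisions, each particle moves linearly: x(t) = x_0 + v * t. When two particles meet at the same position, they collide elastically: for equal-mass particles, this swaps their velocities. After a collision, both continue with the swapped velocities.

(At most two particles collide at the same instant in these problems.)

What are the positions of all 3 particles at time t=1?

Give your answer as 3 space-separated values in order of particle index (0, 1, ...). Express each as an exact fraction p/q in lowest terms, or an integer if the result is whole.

Collision at t=1/3: particles 0 and 1 swap velocities; positions: p0=8/3 p1=8/3 p2=12; velocities now: v0=-4 v1=-1 v2=3
Advance to t=1 (no further collisions before then); velocities: v0=-4 v1=-1 v2=3; positions = 0 2 14

Answer: 0 2 14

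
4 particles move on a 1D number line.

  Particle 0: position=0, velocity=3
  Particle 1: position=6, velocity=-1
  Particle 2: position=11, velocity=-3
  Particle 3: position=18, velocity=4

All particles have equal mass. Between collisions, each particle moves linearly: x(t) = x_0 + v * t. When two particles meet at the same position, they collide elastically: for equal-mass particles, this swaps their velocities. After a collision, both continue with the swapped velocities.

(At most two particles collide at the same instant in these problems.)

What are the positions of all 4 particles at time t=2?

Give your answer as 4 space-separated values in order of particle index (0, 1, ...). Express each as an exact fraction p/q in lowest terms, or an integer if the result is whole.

Answer: 4 5 6 26

Derivation:
Collision at t=3/2: particles 0 and 1 swap velocities; positions: p0=9/2 p1=9/2 p2=13/2 p3=24; velocities now: v0=-1 v1=3 v2=-3 v3=4
Collision at t=11/6: particles 1 and 2 swap velocities; positions: p0=25/6 p1=11/2 p2=11/2 p3=76/3; velocities now: v0=-1 v1=-3 v2=3 v3=4
Advance to t=2 (no further collisions before then); velocities: v0=-1 v1=-3 v2=3 v3=4; positions = 4 5 6 26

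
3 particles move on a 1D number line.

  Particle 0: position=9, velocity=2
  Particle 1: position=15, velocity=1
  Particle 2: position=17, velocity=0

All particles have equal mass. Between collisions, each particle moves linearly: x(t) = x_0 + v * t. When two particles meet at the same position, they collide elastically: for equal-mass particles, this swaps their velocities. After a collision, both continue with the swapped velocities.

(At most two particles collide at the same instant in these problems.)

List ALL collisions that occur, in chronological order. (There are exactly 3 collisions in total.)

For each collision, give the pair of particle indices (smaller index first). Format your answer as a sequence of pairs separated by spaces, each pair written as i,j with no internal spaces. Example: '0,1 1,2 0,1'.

Answer: 1,2 0,1 1,2

Derivation:
Collision at t=2: particles 1 and 2 swap velocities; positions: p0=13 p1=17 p2=17; velocities now: v0=2 v1=0 v2=1
Collision at t=4: particles 0 and 1 swap velocities; positions: p0=17 p1=17 p2=19; velocities now: v0=0 v1=2 v2=1
Collision at t=6: particles 1 and 2 swap velocities; positions: p0=17 p1=21 p2=21; velocities now: v0=0 v1=1 v2=2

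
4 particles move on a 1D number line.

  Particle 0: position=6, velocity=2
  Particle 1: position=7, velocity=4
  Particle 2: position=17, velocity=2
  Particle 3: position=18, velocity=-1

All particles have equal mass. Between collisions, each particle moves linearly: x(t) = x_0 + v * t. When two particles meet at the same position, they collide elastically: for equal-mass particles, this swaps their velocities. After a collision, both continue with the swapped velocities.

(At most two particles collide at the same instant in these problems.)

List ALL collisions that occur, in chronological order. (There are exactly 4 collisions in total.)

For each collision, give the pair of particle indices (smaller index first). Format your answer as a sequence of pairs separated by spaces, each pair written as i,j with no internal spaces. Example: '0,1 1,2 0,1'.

Answer: 2,3 1,2 0,1 2,3

Derivation:
Collision at t=1/3: particles 2 and 3 swap velocities; positions: p0=20/3 p1=25/3 p2=53/3 p3=53/3; velocities now: v0=2 v1=4 v2=-1 v3=2
Collision at t=11/5: particles 1 and 2 swap velocities; positions: p0=52/5 p1=79/5 p2=79/5 p3=107/5; velocities now: v0=2 v1=-1 v2=4 v3=2
Collision at t=4: particles 0 and 1 swap velocities; positions: p0=14 p1=14 p2=23 p3=25; velocities now: v0=-1 v1=2 v2=4 v3=2
Collision at t=5: particles 2 and 3 swap velocities; positions: p0=13 p1=16 p2=27 p3=27; velocities now: v0=-1 v1=2 v2=2 v3=4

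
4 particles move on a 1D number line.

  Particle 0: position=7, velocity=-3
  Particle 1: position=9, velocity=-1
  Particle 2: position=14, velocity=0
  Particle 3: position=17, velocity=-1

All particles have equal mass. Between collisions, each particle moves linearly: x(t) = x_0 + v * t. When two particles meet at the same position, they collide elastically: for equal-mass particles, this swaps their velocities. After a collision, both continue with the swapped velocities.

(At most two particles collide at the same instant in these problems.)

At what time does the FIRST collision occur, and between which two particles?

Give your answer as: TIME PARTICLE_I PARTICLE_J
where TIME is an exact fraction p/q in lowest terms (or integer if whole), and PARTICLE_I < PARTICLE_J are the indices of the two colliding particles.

Answer: 3 2 3

Derivation:
Pair (0,1): pos 7,9 vel -3,-1 -> not approaching (rel speed -2 <= 0)
Pair (1,2): pos 9,14 vel -1,0 -> not approaching (rel speed -1 <= 0)
Pair (2,3): pos 14,17 vel 0,-1 -> gap=3, closing at 1/unit, collide at t=3
Earliest collision: t=3 between 2 and 3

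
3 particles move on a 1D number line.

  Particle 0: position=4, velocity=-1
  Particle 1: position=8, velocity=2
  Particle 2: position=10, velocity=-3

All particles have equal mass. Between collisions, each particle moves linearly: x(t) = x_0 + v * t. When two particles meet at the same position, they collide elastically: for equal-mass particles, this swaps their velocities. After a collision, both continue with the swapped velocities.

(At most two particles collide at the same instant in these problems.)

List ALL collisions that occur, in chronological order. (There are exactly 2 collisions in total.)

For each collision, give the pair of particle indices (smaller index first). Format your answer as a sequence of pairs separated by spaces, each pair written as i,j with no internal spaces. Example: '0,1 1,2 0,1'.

Answer: 1,2 0,1

Derivation:
Collision at t=2/5: particles 1 and 2 swap velocities; positions: p0=18/5 p1=44/5 p2=44/5; velocities now: v0=-1 v1=-3 v2=2
Collision at t=3: particles 0 and 1 swap velocities; positions: p0=1 p1=1 p2=14; velocities now: v0=-3 v1=-1 v2=2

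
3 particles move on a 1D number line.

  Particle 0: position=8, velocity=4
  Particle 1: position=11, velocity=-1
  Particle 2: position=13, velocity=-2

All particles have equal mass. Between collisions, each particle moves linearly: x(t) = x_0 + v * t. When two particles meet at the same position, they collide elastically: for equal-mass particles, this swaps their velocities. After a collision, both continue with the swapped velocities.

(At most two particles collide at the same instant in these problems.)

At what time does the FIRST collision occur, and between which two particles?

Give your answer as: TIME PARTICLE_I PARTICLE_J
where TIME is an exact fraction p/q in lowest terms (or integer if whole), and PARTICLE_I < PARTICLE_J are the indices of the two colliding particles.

Pair (0,1): pos 8,11 vel 4,-1 -> gap=3, closing at 5/unit, collide at t=3/5
Pair (1,2): pos 11,13 vel -1,-2 -> gap=2, closing at 1/unit, collide at t=2
Earliest collision: t=3/5 between 0 and 1

Answer: 3/5 0 1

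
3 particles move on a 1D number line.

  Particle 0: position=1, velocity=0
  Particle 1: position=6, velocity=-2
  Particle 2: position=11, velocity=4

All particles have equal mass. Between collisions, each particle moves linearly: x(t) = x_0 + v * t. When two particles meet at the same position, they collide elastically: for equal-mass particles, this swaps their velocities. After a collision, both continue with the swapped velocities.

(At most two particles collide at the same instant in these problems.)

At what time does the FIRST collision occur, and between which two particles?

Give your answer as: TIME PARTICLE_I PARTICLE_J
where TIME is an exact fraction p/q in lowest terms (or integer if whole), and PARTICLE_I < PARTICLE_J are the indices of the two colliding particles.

Answer: 5/2 0 1

Derivation:
Pair (0,1): pos 1,6 vel 0,-2 -> gap=5, closing at 2/unit, collide at t=5/2
Pair (1,2): pos 6,11 vel -2,4 -> not approaching (rel speed -6 <= 0)
Earliest collision: t=5/2 between 0 and 1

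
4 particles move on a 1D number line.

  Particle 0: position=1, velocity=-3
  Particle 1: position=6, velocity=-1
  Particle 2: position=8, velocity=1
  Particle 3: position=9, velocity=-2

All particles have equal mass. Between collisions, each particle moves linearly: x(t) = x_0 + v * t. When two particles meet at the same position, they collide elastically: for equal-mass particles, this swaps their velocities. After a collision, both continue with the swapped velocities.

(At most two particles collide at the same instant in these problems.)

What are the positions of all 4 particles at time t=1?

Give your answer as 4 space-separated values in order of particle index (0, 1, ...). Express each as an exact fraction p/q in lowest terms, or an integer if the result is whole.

Collision at t=1/3: particles 2 and 3 swap velocities; positions: p0=0 p1=17/3 p2=25/3 p3=25/3; velocities now: v0=-3 v1=-1 v2=-2 v3=1
Advance to t=1 (no further collisions before then); velocities: v0=-3 v1=-1 v2=-2 v3=1; positions = -2 5 7 9

Answer: -2 5 7 9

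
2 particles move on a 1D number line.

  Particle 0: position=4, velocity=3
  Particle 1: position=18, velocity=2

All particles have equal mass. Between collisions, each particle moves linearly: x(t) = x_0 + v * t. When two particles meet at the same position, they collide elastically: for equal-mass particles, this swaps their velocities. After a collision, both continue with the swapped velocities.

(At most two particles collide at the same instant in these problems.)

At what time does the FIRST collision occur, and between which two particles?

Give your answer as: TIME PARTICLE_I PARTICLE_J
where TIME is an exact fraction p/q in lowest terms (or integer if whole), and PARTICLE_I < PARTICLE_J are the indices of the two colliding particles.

Answer: 14 0 1

Derivation:
Pair (0,1): pos 4,18 vel 3,2 -> gap=14, closing at 1/unit, collide at t=14
Earliest collision: t=14 between 0 and 1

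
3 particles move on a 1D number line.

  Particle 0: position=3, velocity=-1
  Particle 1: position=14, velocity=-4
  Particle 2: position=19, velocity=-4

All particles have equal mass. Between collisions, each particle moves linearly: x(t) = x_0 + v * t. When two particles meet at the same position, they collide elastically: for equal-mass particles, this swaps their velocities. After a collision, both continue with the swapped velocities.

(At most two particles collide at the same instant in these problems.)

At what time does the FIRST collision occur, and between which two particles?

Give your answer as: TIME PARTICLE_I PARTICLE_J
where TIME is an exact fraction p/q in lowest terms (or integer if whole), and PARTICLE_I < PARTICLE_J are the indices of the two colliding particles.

Answer: 11/3 0 1

Derivation:
Pair (0,1): pos 3,14 vel -1,-4 -> gap=11, closing at 3/unit, collide at t=11/3
Pair (1,2): pos 14,19 vel -4,-4 -> not approaching (rel speed 0 <= 0)
Earliest collision: t=11/3 between 0 and 1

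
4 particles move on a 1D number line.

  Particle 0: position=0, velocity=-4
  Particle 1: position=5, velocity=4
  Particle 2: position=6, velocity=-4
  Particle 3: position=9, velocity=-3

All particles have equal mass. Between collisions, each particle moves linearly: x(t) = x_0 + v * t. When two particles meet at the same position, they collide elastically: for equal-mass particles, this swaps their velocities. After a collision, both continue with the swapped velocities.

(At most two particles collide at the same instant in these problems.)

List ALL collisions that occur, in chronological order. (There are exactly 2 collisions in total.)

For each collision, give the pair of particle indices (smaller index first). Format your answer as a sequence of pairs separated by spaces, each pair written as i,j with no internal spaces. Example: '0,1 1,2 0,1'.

Collision at t=1/8: particles 1 and 2 swap velocities; positions: p0=-1/2 p1=11/2 p2=11/2 p3=69/8; velocities now: v0=-4 v1=-4 v2=4 v3=-3
Collision at t=4/7: particles 2 and 3 swap velocities; positions: p0=-16/7 p1=26/7 p2=51/7 p3=51/7; velocities now: v0=-4 v1=-4 v2=-3 v3=4

Answer: 1,2 2,3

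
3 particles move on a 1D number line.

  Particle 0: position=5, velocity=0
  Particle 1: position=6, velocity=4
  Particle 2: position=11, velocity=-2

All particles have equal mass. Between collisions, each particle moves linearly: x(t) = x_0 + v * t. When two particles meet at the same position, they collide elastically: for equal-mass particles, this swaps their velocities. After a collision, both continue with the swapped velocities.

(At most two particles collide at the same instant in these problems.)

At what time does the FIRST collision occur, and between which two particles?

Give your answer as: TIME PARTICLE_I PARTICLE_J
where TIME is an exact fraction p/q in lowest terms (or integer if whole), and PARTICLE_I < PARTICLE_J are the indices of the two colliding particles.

Pair (0,1): pos 5,6 vel 0,4 -> not approaching (rel speed -4 <= 0)
Pair (1,2): pos 6,11 vel 4,-2 -> gap=5, closing at 6/unit, collide at t=5/6
Earliest collision: t=5/6 between 1 and 2

Answer: 5/6 1 2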